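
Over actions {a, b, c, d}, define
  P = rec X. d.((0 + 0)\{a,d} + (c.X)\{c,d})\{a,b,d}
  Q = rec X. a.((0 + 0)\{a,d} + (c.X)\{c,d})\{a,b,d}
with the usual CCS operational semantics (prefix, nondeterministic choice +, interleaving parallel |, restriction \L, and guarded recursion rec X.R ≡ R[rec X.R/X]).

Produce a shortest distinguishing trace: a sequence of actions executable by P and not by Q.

Reachable graph of P (2 states):
  m0 = rec X. d.((0 + 0)\{a,d} + (c.X)\{c,d})\{a,b,d} | ··d··> m1
  m1 = ((0 + 0)\{a,d} + (c.(rec X. d.((0 + 0)\{a,d} + (c.X)\{c,d})\{a,b,d}))\{c,d})\{a,b,d} | (no moves)
Reachable graph of Q (2 states):
  n0 = rec X. a.((0 + 0)\{a,d} + (c.X)\{c,d})\{a,b,d} | ··a··> n1
  n1 = ((0 + 0)\{a,d} + (c.(rec X. a.((0 + 0)\{a,d} + (c.X)\{c,d})\{a,b,d}))\{c,d})\{a,b,d} | (no moves)
Run σ = ⟨d⟩ on P: start {m0}
  [1] d ⇒ {m1}
  — P admits the full trace.
Run σ = ⟨d⟩ on Q: start {n0}
  [1] d ⇒ no successor for Q

d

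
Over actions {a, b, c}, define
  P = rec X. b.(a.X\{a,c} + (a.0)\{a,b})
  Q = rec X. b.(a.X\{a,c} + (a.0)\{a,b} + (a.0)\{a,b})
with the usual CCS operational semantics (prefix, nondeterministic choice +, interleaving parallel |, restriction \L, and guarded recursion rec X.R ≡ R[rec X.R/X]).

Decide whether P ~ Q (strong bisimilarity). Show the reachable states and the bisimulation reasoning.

bisimilar

LTS(P): 4 reachable states
  m0 = rec X. b.(a.X\{a,c} + (a.0)\{a,b}) ⊢ -b-> m1
  m1 = a.(rec X. b.(a.X\{a,c} + (a.0)\{a,b}))\{a,c} + (a.0)\{a,b} ⊢ -a-> m2
  m2 = (rec X. b.(a.X\{a,c} + (a.0)\{a,b}))\{a,c} ⊢ -b-> m3
  m3 = (a.(rec X. b.(a.X\{a,c} + (a.0)\{a,b}))\{a,c} + (a.0)\{a,b})\{a,c} ⊢ deadlocked
LTS(Q): 4 reachable states
  n0 = rec X. b.(a.X\{a,c} + (a.0)\{a,b} + (a.0)\{a,b}) ⊢ -b-> n1
  n1 = a.(rec X. b.(a.X\{a,c} + (a.0)\{a,b} + (a.0)\{a,b}))\{a,c} + (a.0)\{a,b} + (a.0)\{a,b} ⊢ -a-> n2
  n2 = (rec X. b.(a.X\{a,c} + (a.0)\{a,b} + (a.0)\{a,b}))\{a,c} ⊢ -b-> n3
  n3 = (a.(rec X. b.(a.X\{a,c} + (a.0)\{a,b} + (a.0)\{a,b}))\{a,c} + (a.0)\{a,b} + (a.0)\{a,b})\{a,c} ⊢ deadlocked
Coarsest stable partition (strong bisimilarity classes):
  B0 = {m0, n0}
  B1 = {m1, n1}
  B2 = {m2, n2}
  B3 = {m3, n3}
m0 ∈ B0, n0 ∈ B0 → same block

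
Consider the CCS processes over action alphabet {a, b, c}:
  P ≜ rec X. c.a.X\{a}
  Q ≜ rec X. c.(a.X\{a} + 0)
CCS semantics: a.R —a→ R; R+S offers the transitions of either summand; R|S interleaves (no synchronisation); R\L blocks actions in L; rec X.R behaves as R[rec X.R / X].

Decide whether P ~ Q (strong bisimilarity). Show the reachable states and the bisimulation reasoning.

P ~ Q

Reachable graph of P (4 states):
  u0 = rec X. c.a.X\{a} ⊢ -c-> u1
  u1 = a.(rec X. c.a.X\{a})\{a} ⊢ -a-> u2
  u2 = (rec X. c.a.X\{a})\{a} ⊢ -c-> u3
  u3 = (a.(rec X. c.a.X\{a})\{a})\{a} ⊢ ∅
Reachable graph of Q (4 states):
  v0 = rec X. c.(a.X\{a} + 0) ⊢ -c-> v1
  v1 = a.(rec X. c.(a.X\{a} + 0))\{a} + 0 ⊢ -a-> v2
  v2 = (rec X. c.(a.X\{a} + 0))\{a} ⊢ -c-> v3
  v3 = (a.(rec X. c.(a.X\{a} + 0))\{a} + 0)\{a} ⊢ ∅
Coarsest stable partition (strong bisimilarity classes):
  B0 = {u0, v0}
  B1 = {u1, v1}
  B2 = {u2, v2}
  B3 = {u3, v3}
u0 ∈ B0, v0 ∈ B0 → same block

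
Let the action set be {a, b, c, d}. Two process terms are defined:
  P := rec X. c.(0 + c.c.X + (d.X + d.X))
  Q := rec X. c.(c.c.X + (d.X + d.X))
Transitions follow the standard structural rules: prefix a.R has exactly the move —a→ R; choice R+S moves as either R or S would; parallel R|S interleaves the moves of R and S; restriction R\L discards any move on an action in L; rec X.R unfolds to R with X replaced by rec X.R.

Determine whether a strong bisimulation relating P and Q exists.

YES

LTS(P): 3 reachable states
  p0 = rec X. c.(0 + c.c.X + (d.X + d.X)) :: —c→ p1
  p1 = 0 + c.c.(rec X. c.(0 + c.c.X + (d.X + d.X))) + (d.(rec X. c.(0 + c.c.X + (d.X + d.X))) + d.(rec X. c.(0 + c.c.X + (d.X + d.X)))) :: —c→ p2, —d→ p0
  p2 = c.(rec X. c.(0 + c.c.X + (d.X + d.X))) :: —c→ p0
LTS(Q): 3 reachable states
  q0 = rec X. c.(c.c.X + (d.X + d.X)) :: —c→ q1
  q1 = c.c.(rec X. c.(c.c.X + (d.X + d.X))) + (d.(rec X. c.(c.c.X + (d.X + d.X))) + d.(rec X. c.(c.c.X + (d.X + d.X)))) :: —c→ q2, —d→ q0
  q2 = c.(rec X. c.(c.c.X + (d.X + d.X))) :: —c→ q0
Coarsest stable partition (strong bisimilarity classes):
  B0 = {p0, q0}
  B1 = {p1, q1}
  B2 = {p2, q2}
p0 ∈ B0, q0 ∈ B0 → same block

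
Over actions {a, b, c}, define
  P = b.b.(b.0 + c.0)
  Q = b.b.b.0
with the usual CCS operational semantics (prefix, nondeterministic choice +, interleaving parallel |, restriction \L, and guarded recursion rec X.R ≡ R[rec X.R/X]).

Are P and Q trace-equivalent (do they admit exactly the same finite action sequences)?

traces(P) ≠ traces(Q) — witness ⟨bbc⟩

P's transition system — 4 states:
  p0 = b.b.(b.0 + c.0) ⊢ --b--▸ p1
  p1 = b.(b.0 + c.0) ⊢ --b--▸ p2
  p2 = b.0 + c.0 ⊢ --b--▸ p3, --c--▸ p3
  p3 = 0 ⊢ ·
Q's transition system — 4 states:
  q0 = b.b.b.0 ⊢ --b--▸ q1
  q1 = b.b.0 ⊢ --b--▸ q2
  q2 = b.0 ⊢ --b--▸ q3
  q3 = 0 ⊢ ·
Executing bbc from P (initial set {p0}):
  after b @ step 1: {p1}
  after b @ step 2: {p2}
  after c @ step 3: {p3}
  — P admits the full trace.
Executing bbc from Q (initial set {q0}):
  after b @ step 1: {q1}
  after b @ step 2: {q2}
  after c @ step 3: ∅ (Q stuck)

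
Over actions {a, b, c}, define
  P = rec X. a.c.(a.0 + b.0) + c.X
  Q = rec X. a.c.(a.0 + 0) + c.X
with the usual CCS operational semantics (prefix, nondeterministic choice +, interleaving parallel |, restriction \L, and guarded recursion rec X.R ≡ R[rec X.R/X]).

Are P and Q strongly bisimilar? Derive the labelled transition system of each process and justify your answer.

LTS(P): 4 reachable states
  s0 = rec X. a.c.(a.0 + b.0) + c.X has moves ··a··> s1, ··c··> s0
  s1 = c.(a.0 + b.0) has moves ··c··> s2
  s2 = a.0 + b.0 has moves ··a··> s3, ··b··> s3
  s3 = 0 has moves ·
LTS(Q): 4 reachable states
  t0 = rec X. a.c.(a.0 + 0) + c.X has moves ··a··> t1, ··c··> t0
  t1 = c.(a.0 + 0) has moves ··c··> t2
  t2 = a.0 + 0 has moves ··a··> t3
  t3 = 0 has moves ·
Bisimilarity quotient blocks:
  B0 = {s0}
  B1 = {s1}
  B2 = {s2}
  B3 = {s3, t3}
  B4 = {t0}
  B5 = {t1}
  B6 = {t2}
s0 ∈ B0, t0 ∈ B4 → different blocks

not bisimilar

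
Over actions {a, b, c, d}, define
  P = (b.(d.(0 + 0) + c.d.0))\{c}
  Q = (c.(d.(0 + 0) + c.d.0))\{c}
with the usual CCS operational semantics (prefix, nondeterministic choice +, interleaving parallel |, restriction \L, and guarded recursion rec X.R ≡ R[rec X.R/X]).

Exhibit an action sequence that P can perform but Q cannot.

b

LTS(P): 3 reachable states
  s0 = (b.(d.(0 + 0) + c.d.0))\{c} :: ··b··> s1
  s1 = (d.(0 + 0) + c.d.0)\{c} :: ··d··> s2
  s2 = (0 + 0)\{c} :: deadlocked
LTS(Q): 1 reachable states
  t0 = (c.(d.(0 + 0) + c.d.0))\{c} :: deadlocked
Run σ = ⟨b⟩ on P: start {s0}
  step 1 (b): {s1}
  P completes σ.
Run σ = ⟨b⟩ on Q: start {t0}
  step 1 (b): ∅  — Q cannot continue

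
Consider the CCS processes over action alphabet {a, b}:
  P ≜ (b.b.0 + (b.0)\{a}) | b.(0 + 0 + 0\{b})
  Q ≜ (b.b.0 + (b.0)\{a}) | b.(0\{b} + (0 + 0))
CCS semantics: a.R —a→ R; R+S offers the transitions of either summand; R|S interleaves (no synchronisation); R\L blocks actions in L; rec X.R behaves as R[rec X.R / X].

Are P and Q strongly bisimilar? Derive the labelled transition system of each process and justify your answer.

YES

LTS(P): 8 reachable states
  u0 = (b.b.0 + (b.0)\{a}) | b.(0 + 0 + 0\{b}) ⊢ ··b··> u1, ··b··> u2, ··b··> u3
  u1 = (b.b.0 + (b.0)\{a}) | (0 + 0 + 0\{b}) ⊢ ··b··> u4, ··b··> u5
  u2 = 0\{a} | b.(0 + 0 + 0\{b}) ⊢ ··b··> u4
  u3 = b.0 | b.(0 + 0 + 0\{b}) ⊢ ··b··> u5, ··b··> u6
  u4 = 0\{a} | (0 + 0 + 0\{b}) ⊢ (no moves)
  u5 = b.0 | (0 + 0 + 0\{b}) ⊢ ··b··> u7
  u6 = 0 | b.(0 + 0 + 0\{b}) ⊢ ··b··> u7
  u7 = 0 | (0 + 0 + 0\{b}) ⊢ (no moves)
LTS(Q): 8 reachable states
  v0 = (b.b.0 + (b.0)\{a}) | b.(0\{b} + (0 + 0)) ⊢ ··b··> v1, ··b··> v2, ··b··> v3
  v1 = (b.b.0 + (b.0)\{a}) | (0\{b} + (0 + 0)) ⊢ ··b··> v4, ··b··> v5
  v2 = 0\{a} | b.(0\{b} + (0 + 0)) ⊢ ··b··> v4
  v3 = b.0 | b.(0\{b} + (0 + 0)) ⊢ ··b··> v5, ··b··> v6
  v4 = 0\{a} | (0\{b} + (0 + 0)) ⊢ (no moves)
  v5 = b.0 | (0\{b} + (0 + 0)) ⊢ ··b··> v7
  v6 = 0 | b.(0\{b} + (0 + 0)) ⊢ ··b··> v7
  v7 = 0 | (0\{b} + (0 + 0)) ⊢ (no moves)
Partition-refinement fixed point:
  B0 = {u0, v0}
  B1 = {u3, v3}
  B2 = {u2, u5, u6, v2, v5, v6}
  B3 = {u4, u7, v4, v7}
  B4 = {u1, v1}
u0 ∈ B0, v0 ∈ B0 → same block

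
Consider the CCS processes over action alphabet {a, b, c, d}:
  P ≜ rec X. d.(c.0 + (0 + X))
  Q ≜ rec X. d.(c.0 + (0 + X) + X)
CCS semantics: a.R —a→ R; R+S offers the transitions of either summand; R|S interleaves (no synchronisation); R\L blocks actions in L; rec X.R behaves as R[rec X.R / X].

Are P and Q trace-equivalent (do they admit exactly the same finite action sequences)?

traces(P) = traces(Q)

LTS(P): 3 reachable states
  u0 = rec X. d.(c.0 + (0 + X)) has moves —d→ u1
  u1 = c.0 + (0 + (rec X. d.(c.0 + (0 + X)))) has moves —c→ u2, —d→ u1
  u2 = 0 has moves (no moves)
LTS(Q): 3 reachable states
  v0 = rec X. d.(c.0 + (0 + X) + X) has moves —d→ v1
  v1 = c.0 + (0 + (rec X. d.(c.0 + (0 + X) + X))) + (rec X. d.(c.0 + (0 + X) + X)) has moves —c→ v2, —d→ v1
  v2 = 0 has moves (no moves)
Partition-refinement fixed point:
  B0 = {u0, v0}
  B1 = {u1, v1}
  B2 = {u2, v2}
u0 ∈ B0, v0 ∈ B0 → same block
Bisimilar ⇒ trace-equivalent.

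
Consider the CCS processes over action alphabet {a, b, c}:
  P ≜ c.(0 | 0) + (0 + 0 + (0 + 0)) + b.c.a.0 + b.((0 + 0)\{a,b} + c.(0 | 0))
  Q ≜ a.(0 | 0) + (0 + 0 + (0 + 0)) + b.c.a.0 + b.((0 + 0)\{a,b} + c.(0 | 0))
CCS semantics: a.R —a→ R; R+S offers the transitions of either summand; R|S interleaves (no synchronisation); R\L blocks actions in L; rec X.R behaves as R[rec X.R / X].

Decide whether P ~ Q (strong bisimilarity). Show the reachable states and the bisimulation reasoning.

P ≁ Q

LTS(P): 6 reachable states
  s0 = c.(0 | 0) + (0 + 0 + (0 + 0)) + b.c.a.0 + b.((0 + 0)\{a,b} + c.(0 | 0)) has moves =b=> s1, =b=> s2, =c=> s3
  s1 = (0 + 0)\{a,b} + c.(0 | 0) has moves =c=> s3
  s2 = c.a.0 has moves =c=> s4
  s3 = 0 | 0 has moves stopped
  s4 = a.0 has moves =a=> s5
  s5 = 0 has moves stopped
LTS(Q): 6 reachable states
  t0 = a.(0 | 0) + (0 + 0 + (0 + 0)) + b.c.a.0 + b.((0 + 0)\{a,b} + c.(0 | 0)) has moves =a=> t1, =b=> t2, =b=> t3
  t1 = 0 | 0 has moves stopped
  t2 = (0 + 0)\{a,b} + c.(0 | 0) has moves =c=> t1
  t3 = c.a.0 has moves =c=> t4
  t4 = a.0 has moves =a=> t5
  t5 = 0 has moves stopped
Bisimilarity quotient blocks:
  B0 = {s0}
  B1 = {s2, t3}
  B2 = {s4, t4}
  B3 = {s3, s5, t1, t5}
  B4 = {s1, t2}
  B5 = {t0}
s0 ∈ B0, t0 ∈ B5 → different blocks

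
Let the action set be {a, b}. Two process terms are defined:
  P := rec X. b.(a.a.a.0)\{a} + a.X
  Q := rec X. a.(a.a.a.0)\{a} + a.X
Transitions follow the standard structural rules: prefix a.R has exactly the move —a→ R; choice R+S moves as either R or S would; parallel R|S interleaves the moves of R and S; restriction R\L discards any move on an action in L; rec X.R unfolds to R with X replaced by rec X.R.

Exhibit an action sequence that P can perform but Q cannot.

b

Reachable graph of P (2 states):
  s0 = rec X. b.(a.a.a.0)\{a} + a.X | =a=> s0, =b=> s1
  s1 = (a.a.a.0)\{a} | deadlocked
Reachable graph of Q (2 states):
  t0 = rec X. a.(a.a.a.0)\{a} + a.X | =a=> t0, =a=> t1
  t1 = (a.a.a.0)\{a} | deadlocked
Run σ = ⟨b⟩ on P: start {s0}
  step 1 (b): {s1}
  ✓ P
Run σ = ⟨b⟩ on Q: start {t0}
  step 1 (b): no successor for Q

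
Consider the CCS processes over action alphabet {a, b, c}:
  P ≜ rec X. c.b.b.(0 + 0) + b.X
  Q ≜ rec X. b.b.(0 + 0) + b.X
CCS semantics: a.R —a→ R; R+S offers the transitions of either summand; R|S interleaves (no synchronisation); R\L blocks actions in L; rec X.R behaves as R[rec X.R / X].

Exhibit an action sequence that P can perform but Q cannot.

c

LTS(P): 4 reachable states
  p0 = rec X. c.b.b.(0 + 0) + b.X → -b-> p0, -c-> p1
  p1 = b.b.(0 + 0) → -b-> p2
  p2 = b.(0 + 0) → -b-> p3
  p3 = 0 + 0 → ·
LTS(Q): 3 reachable states
  q0 = rec X. b.b.(0 + 0) + b.X → -b-> q0, -b-> q1
  q1 = b.(0 + 0) → -b-> q2
  q2 = 0 + 0 → ·
Executing c from P (initial set {p0}):
  step 1 (c): {p1}
  P completes σ.
Executing c from Q (initial set {q0}):
  step 1 (c): ∅ (Q stuck)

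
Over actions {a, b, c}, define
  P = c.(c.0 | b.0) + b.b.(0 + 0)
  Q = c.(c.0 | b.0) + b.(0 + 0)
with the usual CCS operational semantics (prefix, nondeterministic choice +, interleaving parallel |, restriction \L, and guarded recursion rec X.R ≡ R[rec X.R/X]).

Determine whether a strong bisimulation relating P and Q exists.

P's transition system — 7 states:
  p0 = c.(c.0 | b.0) + b.b.(0 + 0) | —b→ p1, —c→ p2
  p1 = b.(0 + 0) | —b→ p3
  p2 = c.0 | b.0 | —b→ p4, —c→ p5
  p3 = 0 + 0 | deadlocked
  p4 = c.0 | 0 | —c→ p6
  p5 = 0 | b.0 | —b→ p6
  p6 = 0 | 0 | deadlocked
Q's transition system — 6 states:
  q0 = c.(c.0 | b.0) + b.(0 + 0) | —b→ q1, —c→ q2
  q1 = 0 + 0 | deadlocked
  q2 = c.0 | b.0 | —b→ q3, —c→ q4
  q3 = c.0 | 0 | —c→ q5
  q4 = 0 | b.0 | —b→ q5
  q5 = 0 | 0 | deadlocked
Bisimilarity quotient blocks:
  B0 = {p0}
  B1 = {p2, q2}
  B2 = {p1, p5, q4}
  B3 = {p3, p6, q1, q5}
  B4 = {p4, q3}
  B5 = {q0}
p0 ∈ B0, q0 ∈ B5 → different blocks

NO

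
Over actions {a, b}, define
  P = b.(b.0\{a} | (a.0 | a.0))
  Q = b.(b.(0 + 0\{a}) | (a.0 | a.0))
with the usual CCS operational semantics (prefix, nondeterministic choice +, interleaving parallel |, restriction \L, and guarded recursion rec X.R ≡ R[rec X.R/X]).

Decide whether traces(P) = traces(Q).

P's transition system — 9 states:
  u0 = b.(b.0\{a} | (a.0 | a.0)) ⊢ =b=> u1
  u1 = b.0\{a} | (a.0 | a.0) ⊢ =a=> u2, =a=> u3, =b=> u4
  u2 = b.0\{a} | (0 | a.0) ⊢ =a=> u5, =b=> u6
  u3 = b.0\{a} | (a.0 | 0) ⊢ =a=> u5, =b=> u7
  u4 = 0\{a} | (a.0 | a.0) ⊢ =a=> u6, =a=> u7
  u5 = b.0\{a} | (0 | 0) ⊢ =b=> u8
  u6 = 0\{a} | (0 | a.0) ⊢ =a=> u8
  u7 = 0\{a} | (a.0 | 0) ⊢ =a=> u8
  u8 = 0\{a} | (0 | 0) ⊢ deadlocked
Q's transition system — 9 states:
  v0 = b.(b.(0 + 0\{a}) | (a.0 | a.0)) ⊢ =b=> v1
  v1 = b.(0 + 0\{a}) | (a.0 | a.0) ⊢ =a=> v2, =a=> v3, =b=> v4
  v2 = b.(0 + 0\{a}) | (0 | a.0) ⊢ =a=> v5, =b=> v6
  v3 = b.(0 + 0\{a}) | (a.0 | 0) ⊢ =a=> v5, =b=> v7
  v4 = (0 + 0\{a}) | (a.0 | a.0) ⊢ =a=> v6, =a=> v7
  v5 = b.(0 + 0\{a}) | (0 | 0) ⊢ =b=> v8
  v6 = (0 + 0\{a}) | (0 | a.0) ⊢ =a=> v8
  v7 = (0 + 0\{a}) | (a.0 | 0) ⊢ =a=> v8
  v8 = (0 + 0\{a}) | (0 | 0) ⊢ deadlocked
Coarsest stable partition (strong bisimilarity classes):
  B0 = {u0, v0}
  B1 = {u1, v1}
  B2 = {u2, u3, v2, v3}
  B3 = {u5, v5}
  B4 = {u8, v8}
  B5 = {u6, u7, v6, v7}
  B6 = {u4, v4}
u0 ∈ B0, v0 ∈ B0 → same block
Bisimilar ⇒ trace-equivalent.

trace-equivalent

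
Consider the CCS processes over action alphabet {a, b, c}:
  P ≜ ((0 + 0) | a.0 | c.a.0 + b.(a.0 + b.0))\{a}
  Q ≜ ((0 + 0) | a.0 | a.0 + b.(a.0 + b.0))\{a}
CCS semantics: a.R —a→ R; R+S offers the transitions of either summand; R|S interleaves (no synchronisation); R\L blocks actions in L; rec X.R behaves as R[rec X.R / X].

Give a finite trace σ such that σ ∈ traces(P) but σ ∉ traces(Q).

LTS(P): 4 reachable states
  s0 = ((0 + 0) | a.0 | c.a.0 + b.(a.0 + b.0))\{a} | =b=> s1, =c=> s2
  s1 = (a.0 + b.0)\{a} | =b=> s3
  s2 = ((0 + 0) | a.0 | a.0)\{a} | stopped
  s3 = 0\{a} | stopped
LTS(Q): 3 reachable states
  t0 = ((0 + 0) | a.0 | a.0 + b.(a.0 + b.0))\{a} | =b=> t1
  t1 = (a.0 + b.0)\{a} | =b=> t2
  t2 = 0\{a} | stopped
Trace ⟨c⟩ through P, begin at {s0}:
  [1] c ⇒ {s2}
  — P admits the full trace.
Trace ⟨c⟩ through Q, begin at {t0}:
  [1] c ⇒ ∅  — Q cannot continue

c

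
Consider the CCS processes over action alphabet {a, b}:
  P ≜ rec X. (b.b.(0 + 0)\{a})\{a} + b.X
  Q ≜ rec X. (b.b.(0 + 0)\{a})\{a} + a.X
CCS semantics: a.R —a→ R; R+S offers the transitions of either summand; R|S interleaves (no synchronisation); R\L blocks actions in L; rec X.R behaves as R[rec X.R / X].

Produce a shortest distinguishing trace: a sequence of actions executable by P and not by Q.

bbb

LTS(P): 3 reachable states
  s0 = rec X. (b.b.(0 + 0)\{a})\{a} + b.X | -b-> s0, -b-> s1
  s1 = (b.(0 + 0)\{a})\{a} | -b-> s2
  s2 = (0 + 0)\{a}\{a} | (no moves)
LTS(Q): 3 reachable states
  t0 = rec X. (b.b.(0 + 0)\{a})\{a} + a.X | -a-> t0, -b-> t1
  t1 = (b.(0 + 0)\{a})\{a} | -b-> t2
  t2 = (0 + 0)\{a}\{a} | (no moves)
Executing bbb from P (initial set {s0}):
  after b @ step 1: {s0, s1}
  after b @ step 2: {s0, s1, s2}
  after b @ step 3: {s0, s1, s2}
  ✓ P
Executing bbb from Q (initial set {t0}):
  after b @ step 1: {t1}
  after b @ step 2: {t2}
  after b @ step 3: no successor for Q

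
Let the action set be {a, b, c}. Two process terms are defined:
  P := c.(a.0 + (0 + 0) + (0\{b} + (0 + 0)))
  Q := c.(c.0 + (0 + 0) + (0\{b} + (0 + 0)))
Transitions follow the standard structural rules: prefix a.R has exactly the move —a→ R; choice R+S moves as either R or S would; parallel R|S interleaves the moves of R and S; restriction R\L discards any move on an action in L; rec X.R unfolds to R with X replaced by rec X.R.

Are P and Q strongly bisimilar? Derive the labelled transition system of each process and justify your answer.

LTS(P): 3 reachable states
  p0 = c.(a.0 + (0 + 0) + (0\{b} + (0 + 0))) → -c-> p1
  p1 = a.0 + (0 + 0) + (0\{b} + (0 + 0)) → -a-> p2
  p2 = 0 → (no moves)
LTS(Q): 3 reachable states
  q0 = c.(c.0 + (0 + 0) + (0\{b} + (0 + 0))) → -c-> q1
  q1 = c.0 + (0 + 0) + (0\{b} + (0 + 0)) → -c-> q2
  q2 = 0 → (no moves)
Partition-refinement fixed point:
  B0 = {p0}
  B1 = {p1}
  B2 = {p2, q2}
  B3 = {q0}
  B4 = {q1}
p0 ∈ B0, q0 ∈ B3 → different blocks

NO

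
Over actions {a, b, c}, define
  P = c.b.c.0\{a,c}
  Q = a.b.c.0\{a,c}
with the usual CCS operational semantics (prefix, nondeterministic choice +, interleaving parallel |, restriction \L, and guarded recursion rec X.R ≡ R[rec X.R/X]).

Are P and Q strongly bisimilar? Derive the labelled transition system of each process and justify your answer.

not bisimilar

P's transition system — 4 states:
  u0 = c.b.c.0\{a,c} :: --c--▸ u1
  u1 = b.c.0\{a,c} :: --b--▸ u2
  u2 = c.0\{a,c} :: --c--▸ u3
  u3 = 0\{a,c} :: ·
Q's transition system — 4 states:
  v0 = a.b.c.0\{a,c} :: --a--▸ v1
  v1 = b.c.0\{a,c} :: --b--▸ v2
  v2 = c.0\{a,c} :: --c--▸ v3
  v3 = 0\{a,c} :: ·
Coarsest stable partition (strong bisimilarity classes):
  B0 = {u0}
  B1 = {u1, v1}
  B2 = {u2, v2}
  B3 = {u3, v3}
  B4 = {v0}
u0 ∈ B0, v0 ∈ B4 → different blocks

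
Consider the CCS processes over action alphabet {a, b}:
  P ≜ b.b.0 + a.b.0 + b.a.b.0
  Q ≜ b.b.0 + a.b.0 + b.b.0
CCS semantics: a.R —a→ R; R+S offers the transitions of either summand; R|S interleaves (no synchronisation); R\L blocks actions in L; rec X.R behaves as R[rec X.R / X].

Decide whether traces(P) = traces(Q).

LTS(P): 4 reachable states
  m0 = b.b.0 + a.b.0 + b.a.b.0 → --a--▸ m1, --b--▸ m1, --b--▸ m2
  m1 = b.0 → --b--▸ m3
  m2 = a.b.0 → --a--▸ m1
  m3 = 0 → ·
LTS(Q): 3 reachable states
  n0 = b.b.0 + a.b.0 + b.b.0 → --a--▸ n1, --b--▸ n1
  n1 = b.0 → --b--▸ n2
  n2 = 0 → ·
Run σ = ⟨ba⟩ on P: start {m0}
  [1] b ⇒ {m1, m2}
  [2] a ⇒ {m1}
  P completes σ.
Run σ = ⟨ba⟩ on Q: start {n0}
  [1] b ⇒ {n1}
  [2] a ⇒ ∅  — Q cannot continue

NO — witness ⟨ba⟩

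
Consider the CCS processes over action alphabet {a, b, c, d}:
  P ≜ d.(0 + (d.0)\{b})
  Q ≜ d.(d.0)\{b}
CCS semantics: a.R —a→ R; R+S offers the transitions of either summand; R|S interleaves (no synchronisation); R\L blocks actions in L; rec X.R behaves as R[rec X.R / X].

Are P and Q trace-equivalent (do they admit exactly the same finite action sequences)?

traces(P) = traces(Q)

LTS(P): 3 reachable states
  s0 = d.(0 + (d.0)\{b}) | =d=> s1
  s1 = 0 + (d.0)\{b} | =d=> s2
  s2 = 0\{b} | stopped
LTS(Q): 3 reachable states
  t0 = d.(d.0)\{b} | =d=> t1
  t1 = (d.0)\{b} | =d=> t2
  t2 = 0\{b} | stopped
Bisimilarity quotient blocks:
  B0 = {s0, t0}
  B1 = {s1, t1}
  B2 = {s2, t2}
s0 ∈ B0, t0 ∈ B0 → same block
Bisimilar ⇒ trace-equivalent.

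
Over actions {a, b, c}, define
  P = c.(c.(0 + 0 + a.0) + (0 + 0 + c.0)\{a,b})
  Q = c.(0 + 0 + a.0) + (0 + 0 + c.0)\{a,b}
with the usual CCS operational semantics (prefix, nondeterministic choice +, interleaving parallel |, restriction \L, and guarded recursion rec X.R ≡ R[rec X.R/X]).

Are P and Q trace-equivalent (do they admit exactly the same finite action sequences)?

Reachable graph of P (5 states):
  u0 = c.(c.(0 + 0 + a.0) + (0 + 0 + c.0)\{a,b}) :: ··c··> u1
  u1 = c.(0 + 0 + a.0) + (0 + 0 + c.0)\{a,b} :: ··c··> u2, ··c··> u3
  u2 = 0 + 0 + a.0 :: ··a··> u4
  u3 = 0\{a,b} :: (no moves)
  u4 = 0 :: (no moves)
Reachable graph of Q (4 states):
  v0 = c.(0 + 0 + a.0) + (0 + 0 + c.0)\{a,b} :: ··c··> v1, ··c··> v2
  v1 = 0 + 0 + a.0 :: ··a··> v3
  v2 = 0\{a,b} :: (no moves)
  v3 = 0 :: (no moves)
Trace ⟨cc⟩ through P, begin at {u0}:
  [1] c ⇒ {u1}
  [2] c ⇒ {u2, u3}
  — P admits the full trace.
Trace ⟨cc⟩ through Q, begin at {v0}:
  [1] c ⇒ {v1, v2}
  [2] c ⇒ no successor for Q

traces(P) ≠ traces(Q) — witness ⟨cc⟩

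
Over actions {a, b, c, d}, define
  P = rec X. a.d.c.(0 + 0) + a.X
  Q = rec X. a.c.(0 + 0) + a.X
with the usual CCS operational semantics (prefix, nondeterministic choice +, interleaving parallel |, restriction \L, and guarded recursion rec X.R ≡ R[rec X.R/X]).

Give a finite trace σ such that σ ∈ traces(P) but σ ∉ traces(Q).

ad

Reachable graph of P (4 states):
  u0 = rec X. a.d.c.(0 + 0) + a.X ⊢ —a→ u0, —a→ u1
  u1 = d.c.(0 + 0) ⊢ —d→ u2
  u2 = c.(0 + 0) ⊢ —c→ u3
  u3 = 0 + 0 ⊢ ·
Reachable graph of Q (3 states):
  v0 = rec X. a.c.(0 + 0) + a.X ⊢ —a→ v0, —a→ v1
  v1 = c.(0 + 0) ⊢ —c→ v2
  v2 = 0 + 0 ⊢ ·
Executing ad from P (initial set {u0}):
  [1] a ⇒ {u0, u1}
  [2] d ⇒ {u2}
  ✓ P
Executing ad from Q (initial set {v0}):
  [1] a ⇒ {v0, v1}
  [2] d ⇒ ∅ (Q stuck)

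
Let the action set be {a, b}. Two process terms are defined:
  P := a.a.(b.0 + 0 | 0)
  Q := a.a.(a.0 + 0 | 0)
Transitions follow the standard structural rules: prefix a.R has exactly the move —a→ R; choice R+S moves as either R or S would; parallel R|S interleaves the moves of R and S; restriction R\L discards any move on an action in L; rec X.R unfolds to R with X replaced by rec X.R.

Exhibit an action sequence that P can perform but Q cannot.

P's transition system — 4 states:
  p0 = a.a.(b.0 + 0 | 0) → --a--▸ p1
  p1 = a.(b.0 + 0 | 0) → --a--▸ p2
  p2 = b.0 + 0 | 0 → --b--▸ p3
  p3 = 0 → stopped
Q's transition system — 4 states:
  q0 = a.a.(a.0 + 0 | 0) → --a--▸ q1
  q1 = a.(a.0 + 0 | 0) → --a--▸ q2
  q2 = a.0 + 0 | 0 → --a--▸ q3
  q3 = 0 → stopped
Executing aab from P (initial set {p0}):
  step 1 (a): {p1}
  step 2 (a): {p2}
  step 3 (b): {p3}
  — P admits the full trace.
Executing aab from Q (initial set {q0}):
  step 1 (a): {q1}
  step 2 (a): {q2}
  step 3 (b): no successor for Q

aab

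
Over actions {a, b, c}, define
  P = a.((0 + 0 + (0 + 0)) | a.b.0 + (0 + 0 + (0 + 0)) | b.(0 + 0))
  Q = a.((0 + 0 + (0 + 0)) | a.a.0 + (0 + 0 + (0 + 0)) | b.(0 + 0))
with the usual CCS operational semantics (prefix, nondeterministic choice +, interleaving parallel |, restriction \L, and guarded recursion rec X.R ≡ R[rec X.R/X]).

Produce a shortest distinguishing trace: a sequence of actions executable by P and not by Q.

aab

Reachable graph of P (5 states):
  m0 = a.((0 + 0 + (0 + 0)) | a.b.0 + (0 + 0 + (0 + 0)) | b.(0 + 0)) has moves ··a··> m1
  m1 = (0 + 0 + (0 + 0)) | a.b.0 + (0 + 0 + (0 + 0)) | b.(0 + 0) has moves ··a··> m2, ··b··> m3
  m2 = (0 + 0 + (0 + 0)) | b.0 has moves ··b··> m4
  m3 = (0 + 0 + (0 + 0)) | (0 + 0) has moves ∅
  m4 = (0 + 0 + (0 + 0)) | 0 has moves ∅
Reachable graph of Q (5 states):
  n0 = a.((0 + 0 + (0 + 0)) | a.a.0 + (0 + 0 + (0 + 0)) | b.(0 + 0)) has moves ··a··> n1
  n1 = (0 + 0 + (0 + 0)) | a.a.0 + (0 + 0 + (0 + 0)) | b.(0 + 0) has moves ··a··> n2, ··b··> n3
  n2 = (0 + 0 + (0 + 0)) | a.0 has moves ··a··> n4
  n3 = (0 + 0 + (0 + 0)) | (0 + 0) has moves ∅
  n4 = (0 + 0 + (0 + 0)) | 0 has moves ∅
Trace ⟨aab⟩ through P, begin at {m0}:
  step 1 (a): {m1}
  step 2 (a): {m2}
  step 3 (b): {m4}
  P completes σ.
Trace ⟨aab⟩ through Q, begin at {n0}:
  step 1 (a): {n1}
  step 2 (a): {n2}
  step 3 (b): ∅  — Q cannot continue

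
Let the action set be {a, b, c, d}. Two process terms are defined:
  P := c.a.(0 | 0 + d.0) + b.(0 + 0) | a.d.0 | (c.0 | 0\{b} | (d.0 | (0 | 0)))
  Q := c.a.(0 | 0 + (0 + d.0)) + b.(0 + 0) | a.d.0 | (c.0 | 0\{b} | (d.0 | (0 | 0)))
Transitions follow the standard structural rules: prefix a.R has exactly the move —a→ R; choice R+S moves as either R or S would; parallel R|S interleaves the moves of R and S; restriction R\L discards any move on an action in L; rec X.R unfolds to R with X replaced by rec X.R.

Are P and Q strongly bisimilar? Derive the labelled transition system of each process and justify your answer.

P's transition system — 27 states:
  m0 = c.a.(0 | 0 + d.0) + b.(0 + 0) | a.d.0 | (c.0 | 0\{b} | (d.0 | (0 | 0))) :: --a--▸ m1, --b--▸ m2, --c--▸ m3, --c--▸ m4, --d--▸ m5
  m1 = b.(0 + 0) | d.0 | (c.0 | 0\{b} | (d.0 | (0 | 0))) :: --b--▸ m6, --c--▸ m7, --d--▸ m8, --d--▸ m9
  m2 = (0 + 0) | a.d.0 | (c.0 | 0\{b} | (d.0 | (0 | 0))) :: --a--▸ m6, --c--▸ m10, --d--▸ m11
  m3 = a.(0 | 0 + d.0) :: --a--▸ m12
  m4 = b.(0 + 0) | a.d.0 | (0 | 0\{b} | (d.0 | (0 | 0))) :: --a--▸ m7, --b--▸ m10, --d--▸ m13
  m5 = b.(0 + 0) | a.d.0 | (c.0 | 0\{b} | (0 | (0 | 0))) :: --a--▸ m9, --b--▸ m11, --c--▸ m13
  m6 = (0 + 0) | d.0 | (c.0 | 0\{b} | (d.0 | (0 | 0))) :: --c--▸ m14, --d--▸ m15, --d--▸ m16
  m7 = b.(0 + 0) | d.0 | (0 | 0\{b} | (d.0 | (0 | 0))) :: --b--▸ m14, --d--▸ m17, --d--▸ m18
  m8 = b.(0 + 0) | 0 | (c.0 | 0\{b} | (d.0 | (0 | 0))) :: --b--▸ m15, --c--▸ m17, --d--▸ m19
  m9 = b.(0 + 0) | d.0 | (c.0 | 0\{b} | (0 | (0 | 0))) :: --b--▸ m16, --c--▸ m18, --d--▸ m19
  m10 = (0 + 0) | a.d.0 | (0 | 0\{b} | (d.0 | (0 | 0))) :: --a--▸ m14, --d--▸ m20
  m11 = (0 + 0) | a.d.0 | (c.0 | 0\{b} | (0 | (0 | 0))) :: --a--▸ m16, --c--▸ m20
  m12 = 0 | 0 + d.0 :: --d--▸ m21
  m13 = b.(0 + 0) | a.d.0 | (0 | 0\{b} | (0 | (0 | 0))) :: --a--▸ m18, --b--▸ m20
  m14 = (0 + 0) | d.0 | (0 | 0\{b} | (d.0 | (0 | 0))) :: --d--▸ m22, --d--▸ m23
  m15 = (0 + 0) | 0 | (c.0 | 0\{b} | (d.0 | (0 | 0))) :: --c--▸ m22, --d--▸ m24
  m16 = (0 + 0) | d.0 | (c.0 | 0\{b} | (0 | (0 | 0))) :: --c--▸ m23, --d--▸ m24
  m17 = b.(0 + 0) | 0 | (0 | 0\{b} | (d.0 | (0 | 0))) :: --b--▸ m22, --d--▸ m25
  m18 = b.(0 + 0) | d.0 | (0 | 0\{b} | (0 | (0 | 0))) :: --b--▸ m23, --d--▸ m25
  m19 = b.(0 + 0) | 0 | (c.0 | 0\{b} | (0 | (0 | 0))) :: --b--▸ m24, --c--▸ m25
  m20 = (0 + 0) | a.d.0 | (0 | 0\{b} | (0 | (0 | 0))) :: --a--▸ m23
  m21 = 0 :: ·
  m22 = (0 + 0) | 0 | (0 | 0\{b} | (d.0 | (0 | 0))) :: --d--▸ m26
  m23 = (0 + 0) | d.0 | (0 | 0\{b} | (0 | (0 | 0))) :: --d--▸ m26
  m24 = (0 + 0) | 0 | (c.0 | 0\{b} | (0 | (0 | 0))) :: --c--▸ m26
  m25 = b.(0 + 0) | 0 | (0 | 0\{b} | (0 | (0 | 0))) :: --b--▸ m26
  m26 = (0 + 0) | 0 | (0 | 0\{b} | (0 | (0 | 0))) :: ·
Q's transition system — 27 states:
  n0 = c.a.(0 | 0 + (0 + d.0)) + b.(0 + 0) | a.d.0 | (c.0 | 0\{b} | (d.0 | (0 | 0))) :: --a--▸ n1, --b--▸ n2, --c--▸ n3, --c--▸ n4, --d--▸ n5
  n1 = b.(0 + 0) | d.0 | (c.0 | 0\{b} | (d.0 | (0 | 0))) :: --b--▸ n6, --c--▸ n7, --d--▸ n8, --d--▸ n9
  n2 = (0 + 0) | a.d.0 | (c.0 | 0\{b} | (d.0 | (0 | 0))) :: --a--▸ n6, --c--▸ n10, --d--▸ n11
  n3 = a.(0 | 0 + (0 + d.0)) :: --a--▸ n12
  n4 = b.(0 + 0) | a.d.0 | (0 | 0\{b} | (d.0 | (0 | 0))) :: --a--▸ n7, --b--▸ n10, --d--▸ n13
  n5 = b.(0 + 0) | a.d.0 | (c.0 | 0\{b} | (0 | (0 | 0))) :: --a--▸ n9, --b--▸ n11, --c--▸ n13
  n6 = (0 + 0) | d.0 | (c.0 | 0\{b} | (d.0 | (0 | 0))) :: --c--▸ n14, --d--▸ n15, --d--▸ n16
  n7 = b.(0 + 0) | d.0 | (0 | 0\{b} | (d.0 | (0 | 0))) :: --b--▸ n14, --d--▸ n17, --d--▸ n18
  n8 = b.(0 + 0) | 0 | (c.0 | 0\{b} | (d.0 | (0 | 0))) :: --b--▸ n15, --c--▸ n17, --d--▸ n19
  n9 = b.(0 + 0) | d.0 | (c.0 | 0\{b} | (0 | (0 | 0))) :: --b--▸ n16, --c--▸ n18, --d--▸ n19
  n10 = (0 + 0) | a.d.0 | (0 | 0\{b} | (d.0 | (0 | 0))) :: --a--▸ n14, --d--▸ n20
  n11 = (0 + 0) | a.d.0 | (c.0 | 0\{b} | (0 | (0 | 0))) :: --a--▸ n16, --c--▸ n20
  n12 = 0 | 0 + (0 + d.0) :: --d--▸ n21
  n13 = b.(0 + 0) | a.d.0 | (0 | 0\{b} | (0 | (0 | 0))) :: --a--▸ n18, --b--▸ n20
  n14 = (0 + 0) | d.0 | (0 | 0\{b} | (d.0 | (0 | 0))) :: --d--▸ n22, --d--▸ n23
  n15 = (0 + 0) | 0 | (c.0 | 0\{b} | (d.0 | (0 | 0))) :: --c--▸ n22, --d--▸ n24
  n16 = (0 + 0) | d.0 | (c.0 | 0\{b} | (0 | (0 | 0))) :: --c--▸ n23, --d--▸ n24
  n17 = b.(0 + 0) | 0 | (0 | 0\{b} | (d.0 | (0 | 0))) :: --b--▸ n22, --d--▸ n25
  n18 = b.(0 + 0) | d.0 | (0 | 0\{b} | (0 | (0 | 0))) :: --b--▸ n23, --d--▸ n25
  n19 = b.(0 + 0) | 0 | (c.0 | 0\{b} | (0 | (0 | 0))) :: --b--▸ n24, --c--▸ n25
  n20 = (0 + 0) | a.d.0 | (0 | 0\{b} | (0 | (0 | 0))) :: --a--▸ n23
  n21 = 0 :: ·
  n22 = (0 + 0) | 0 | (0 | 0\{b} | (d.0 | (0 | 0))) :: --d--▸ n26
  n23 = (0 + 0) | d.0 | (0 | 0\{b} | (0 | (0 | 0))) :: --d--▸ n26
  n24 = (0 + 0) | 0 | (c.0 | 0\{b} | (0 | (0 | 0))) :: --c--▸ n26
  n25 = b.(0 + 0) | 0 | (0 | 0\{b} | (0 | (0 | 0))) :: --b--▸ n26
  n26 = (0 + 0) | 0 | (0 | 0\{b} | (0 | (0 | 0))) :: ·
Partition-refinement fixed point:
  B0 = {m0, n0}
  B1 = {m2, n2}
  B2 = {m11, n11}
  B3 = {m20, m3, n20, n3}
  B4 = {m12, m22, m23, n12, n22, n23}
  B5 = {m21, m26, n21, n26}
  B6 = {m15, m16, n15, n16}
  B7 = {m24, n24}
  B8 = {m10, n10}
  B9 = {m14, n14}
  B10 = {m6, n6}
  B11 = {m4, n4}
  B12 = {m13, n13}
  B13 = {m17, m18, n17, n18}
  B14 = {m25, n25}
  B15 = {m7, n7}
  B16 = {m5, n5}
  B17 = {m8, m9, n8, n9}
  B18 = {m19, n19}
  B19 = {m1, n1}
m0 ∈ B0, n0 ∈ B0 → same block

bisimilar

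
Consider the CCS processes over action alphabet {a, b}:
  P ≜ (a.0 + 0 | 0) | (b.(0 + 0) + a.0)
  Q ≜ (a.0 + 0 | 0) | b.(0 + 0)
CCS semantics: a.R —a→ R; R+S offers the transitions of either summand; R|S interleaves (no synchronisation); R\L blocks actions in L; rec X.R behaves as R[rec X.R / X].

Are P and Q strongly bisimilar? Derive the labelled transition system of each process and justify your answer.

Reachable graph of P (6 states):
  p0 = (a.0 + 0 | 0) | (b.(0 + 0) + a.0) → —a→ p1, —a→ p2, —b→ p3
  p1 = (a.0 + 0 | 0) | 0 → —a→ p4
  p2 = 0 | (b.(0 + 0) + a.0) → —a→ p4, —b→ p5
  p3 = (a.0 + 0 | 0) | (0 + 0) → —a→ p5
  p4 = 0 | 0 → ·
  p5 = 0 | (0 + 0) → ·
Reachable graph of Q (4 states):
  q0 = (a.0 + 0 | 0) | b.(0 + 0) → —a→ q1, —b→ q2
  q1 = 0 | b.(0 + 0) → —b→ q3
  q2 = (a.0 + 0 | 0) | (0 + 0) → —a→ q3
  q3 = 0 | (0 + 0) → ·
Bisimilarity quotient blocks:
  B0 = {p0}
  B1 = {p1, p3, q2}
  B2 = {p4, p5, q3}
  B3 = {p2}
  B4 = {q0}
  B5 = {q1}
p0 ∈ B0, q0 ∈ B4 → different blocks

NO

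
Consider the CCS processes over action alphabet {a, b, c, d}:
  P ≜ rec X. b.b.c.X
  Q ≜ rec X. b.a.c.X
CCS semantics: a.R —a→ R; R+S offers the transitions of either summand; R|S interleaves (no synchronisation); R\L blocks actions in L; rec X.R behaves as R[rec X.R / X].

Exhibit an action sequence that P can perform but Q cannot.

bb

Reachable graph of P (3 states):
  u0 = rec X. b.b.c.X → —b→ u1
  u1 = b.c.(rec X. b.b.c.X) → —b→ u2
  u2 = c.(rec X. b.b.c.X) → —c→ u0
Reachable graph of Q (3 states):
  v0 = rec X. b.a.c.X → —b→ v1
  v1 = a.c.(rec X. b.a.c.X) → —a→ v2
  v2 = c.(rec X. b.a.c.X) → —c→ v0
Executing bb from P (initial set {u0}):
  step 1 (b): {u1}
  step 2 (b): {u2}
  ✓ P
Executing bb from Q (initial set {v0}):
  step 1 (b): {v1}
  step 2 (b): no successor for Q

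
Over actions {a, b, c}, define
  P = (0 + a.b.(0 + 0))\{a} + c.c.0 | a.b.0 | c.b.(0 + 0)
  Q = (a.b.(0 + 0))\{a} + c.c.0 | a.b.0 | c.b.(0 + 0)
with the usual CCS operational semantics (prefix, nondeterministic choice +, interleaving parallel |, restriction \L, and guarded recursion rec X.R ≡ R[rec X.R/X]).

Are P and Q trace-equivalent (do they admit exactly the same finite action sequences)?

traces(P) = traces(Q)

Reachable graph of P (27 states):
  s0 = (0 + a.b.(0 + 0))\{a} + c.c.0 | a.b.0 | c.b.(0 + 0) ⊢ ··a··> s1, ··c··> s2, ··c··> s3
  s1 = c.c.0 | b.0 | c.b.(0 + 0) ⊢ ··b··> s4, ··c··> s5, ··c··> s6
  s2 = c.0 | a.b.0 | c.b.(0 + 0) ⊢ ··a··> s5, ··c··> s7, ··c··> s8
  s3 = c.c.0 | a.b.0 | b.(0 + 0) ⊢ ··a··> s6, ··b··> s9, ··c··> s8
  s4 = c.c.0 | 0 | c.b.(0 + 0) ⊢ ··c··> s10, ··c··> s11
  s5 = c.0 | b.0 | c.b.(0 + 0) ⊢ ··b··> s10, ··c··> s12, ··c··> s13
  s6 = c.c.0 | b.0 | b.(0 + 0) ⊢ ··b··> s11, ··b··> s14, ··c··> s13
  s7 = 0 | a.b.0 | c.b.(0 + 0) ⊢ ··a··> s12, ··c··> s15
  s8 = c.0 | a.b.0 | b.(0 + 0) ⊢ ··a··> s13, ··b··> s16, ··c··> s15
  s9 = c.c.0 | a.b.0 | (0 + 0) ⊢ ··a··> s14, ··c··> s16
  s10 = c.0 | 0 | c.b.(0 + 0) ⊢ ··c··> s17, ··c··> s18
  s11 = c.c.0 | 0 | b.(0 + 0) ⊢ ··b··> s19, ··c··> s18
  s12 = 0 | b.0 | c.b.(0 + 0) ⊢ ··b··> s17, ··c··> s20
  s13 = c.0 | b.0 | b.(0 + 0) ⊢ ··b··> s18, ··b··> s21, ··c··> s20
  s14 = c.c.0 | b.0 | (0 + 0) ⊢ ··b··> s19, ··c··> s21
  s15 = 0 | a.b.0 | b.(0 + 0) ⊢ ··a··> s20, ··b··> s22
  s16 = c.0 | a.b.0 | (0 + 0) ⊢ ··a··> s21, ··c··> s22
  s17 = 0 | 0 | c.b.(0 + 0) ⊢ ··c··> s23
  s18 = c.0 | 0 | b.(0 + 0) ⊢ ··b··> s24, ··c··> s23
  s19 = c.c.0 | 0 | (0 + 0) ⊢ ··c··> s24
  s20 = 0 | b.0 | b.(0 + 0) ⊢ ··b··> s23, ··b··> s25
  s21 = c.0 | b.0 | (0 + 0) ⊢ ··b··> s24, ··c··> s25
  s22 = 0 | a.b.0 | (0 + 0) ⊢ ··a··> s25
  s23 = 0 | 0 | b.(0 + 0) ⊢ ··b··> s26
  s24 = c.0 | 0 | (0 + 0) ⊢ ··c··> s26
  s25 = 0 | b.0 | (0 + 0) ⊢ ··b··> s26
  s26 = 0 | 0 | (0 + 0) ⊢ stopped
Reachable graph of Q (27 states):
  t0 = (a.b.(0 + 0))\{a} + c.c.0 | a.b.0 | c.b.(0 + 0) ⊢ ··a··> t1, ··c··> t2, ··c··> t3
  t1 = c.c.0 | b.0 | c.b.(0 + 0) ⊢ ··b··> t4, ··c··> t5, ··c··> t6
  t2 = c.0 | a.b.0 | c.b.(0 + 0) ⊢ ··a··> t5, ··c··> t7, ··c··> t8
  t3 = c.c.0 | a.b.0 | b.(0 + 0) ⊢ ··a··> t6, ··b··> t9, ··c··> t8
  t4 = c.c.0 | 0 | c.b.(0 + 0) ⊢ ··c··> t10, ··c··> t11
  t5 = c.0 | b.0 | c.b.(0 + 0) ⊢ ··b··> t10, ··c··> t12, ··c··> t13
  t6 = c.c.0 | b.0 | b.(0 + 0) ⊢ ··b··> t11, ··b··> t14, ··c··> t13
  t7 = 0 | a.b.0 | c.b.(0 + 0) ⊢ ··a··> t12, ··c··> t15
  t8 = c.0 | a.b.0 | b.(0 + 0) ⊢ ··a··> t13, ··b··> t16, ··c··> t15
  t9 = c.c.0 | a.b.0 | (0 + 0) ⊢ ··a··> t14, ··c··> t16
  t10 = c.0 | 0 | c.b.(0 + 0) ⊢ ··c··> t17, ··c··> t18
  t11 = c.c.0 | 0 | b.(0 + 0) ⊢ ··b··> t19, ··c··> t18
  t12 = 0 | b.0 | c.b.(0 + 0) ⊢ ··b··> t17, ··c··> t20
  t13 = c.0 | b.0 | b.(0 + 0) ⊢ ··b··> t18, ··b··> t21, ··c··> t20
  t14 = c.c.0 | b.0 | (0 + 0) ⊢ ··b··> t19, ··c··> t21
  t15 = 0 | a.b.0 | b.(0 + 0) ⊢ ··a··> t20, ··b··> t22
  t16 = c.0 | a.b.0 | (0 + 0) ⊢ ··a··> t21, ··c··> t22
  t17 = 0 | 0 | c.b.(0 + 0) ⊢ ··c··> t23
  t18 = c.0 | 0 | b.(0 + 0) ⊢ ··b··> t24, ··c··> t23
  t19 = c.c.0 | 0 | (0 + 0) ⊢ ··c··> t24
  t20 = 0 | b.0 | b.(0 + 0) ⊢ ··b··> t23, ··b··> t25
  t21 = c.0 | b.0 | (0 + 0) ⊢ ··b··> t24, ··c··> t25
  t22 = 0 | a.b.0 | (0 + 0) ⊢ ··a··> t25
  t23 = 0 | 0 | b.(0 + 0) ⊢ ··b··> t26
  t24 = c.0 | 0 | (0 + 0) ⊢ ··c··> t26
  t25 = 0 | b.0 | (0 + 0) ⊢ ··b··> t26
  t26 = 0 | 0 | (0 + 0) ⊢ stopped
Partition-refinement fixed point:
  B0 = {s0, t0}
  B1 = {s3, t3}
  B2 = {s6, t6}
  B3 = {s13, t13}
  B4 = {s18, s21, t18, t21}
  B5 = {s23, s25, t23, t25}
  B6 = {s26, t26}
  B7 = {s24, t24}
  B8 = {s20, t20}
  B9 = {s11, s14, t11, t14}
  B10 = {s19, t19}
  B11 = {s9, t9}
  B12 = {s16, t16}
  B13 = {s22, t22}
  B14 = {s8, t8}
  B15 = {s15, t15}
  B16 = {s2, t2}
  B17 = {s7, t7}
  B18 = {s12, t12}
  B19 = {s17, t17}
  B20 = {s5, t5}
  B21 = {s10, t10}
  B22 = {s1, t1}
  B23 = {s4, t4}
s0 ∈ B0, t0 ∈ B0 → same block
Bisimilar ⇒ trace-equivalent.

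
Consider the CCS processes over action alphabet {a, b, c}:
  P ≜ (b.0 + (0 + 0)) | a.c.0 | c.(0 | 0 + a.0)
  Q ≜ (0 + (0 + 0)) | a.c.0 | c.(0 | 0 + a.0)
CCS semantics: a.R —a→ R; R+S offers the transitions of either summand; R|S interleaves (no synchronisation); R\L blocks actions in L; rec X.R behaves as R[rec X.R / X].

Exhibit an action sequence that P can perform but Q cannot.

Reachable graph of P (18 states):
  m0 = (b.0 + (0 + 0)) | a.c.0 | c.(0 | 0 + a.0) :: --a--▸ m1, --b--▸ m2, --c--▸ m3
  m1 = (b.0 + (0 + 0)) | c.0 | c.(0 | 0 + a.0) :: --b--▸ m4, --c--▸ m5, --c--▸ m6
  m2 = 0 | a.c.0 | c.(0 | 0 + a.0) :: --a--▸ m4, --c--▸ m7
  m3 = (b.0 + (0 + 0)) | a.c.0 | (0 | 0 + a.0) :: --a--▸ m6, --a--▸ m8, --b--▸ m7
  m4 = 0 | c.0 | c.(0 | 0 + a.0) :: --c--▸ m10, --c--▸ m9
  m5 = (b.0 + (0 + 0)) | 0 | c.(0 | 0 + a.0) :: --b--▸ m9, --c--▸ m11
  m6 = (b.0 + (0 + 0)) | c.0 | (0 | 0 + a.0) :: --a--▸ m12, --b--▸ m10, --c--▸ m11
  m7 = 0 | a.c.0 | (0 | 0 + a.0) :: --a--▸ m10, --a--▸ m13
  m8 = (b.0 + (0 + 0)) | a.c.0 | 0 :: --a--▸ m12, --b--▸ m13
  m9 = 0 | 0 | c.(0 | 0 + a.0) :: --c--▸ m14
  m10 = 0 | c.0 | (0 | 0 + a.0) :: --a--▸ m15, --c--▸ m14
  m11 = (b.0 + (0 + 0)) | 0 | (0 | 0 + a.0) :: --a--▸ m16, --b--▸ m14
  m12 = (b.0 + (0 + 0)) | c.0 | 0 :: --b--▸ m15, --c--▸ m16
  m13 = 0 | a.c.0 | 0 :: --a--▸ m15
  m14 = 0 | 0 | (0 | 0 + a.0) :: --a--▸ m17
  m15 = 0 | c.0 | 0 :: --c--▸ m17
  m16 = (b.0 + (0 + 0)) | 0 | 0 :: --b--▸ m17
  m17 = 0 | 0 | 0 :: (no moves)
Reachable graph of Q (9 states):
  n0 = (0 + (0 + 0)) | a.c.0 | c.(0 | 0 + a.0) :: --a--▸ n1, --c--▸ n2
  n1 = (0 + (0 + 0)) | c.0 | c.(0 | 0 + a.0) :: --c--▸ n3, --c--▸ n4
  n2 = (0 + (0 + 0)) | a.c.0 | (0 | 0 + a.0) :: --a--▸ n4, --a--▸ n5
  n3 = (0 + (0 + 0)) | 0 | c.(0 | 0 + a.0) :: --c--▸ n6
  n4 = (0 + (0 + 0)) | c.0 | (0 | 0 + a.0) :: --a--▸ n7, --c--▸ n6
  n5 = (0 + (0 + 0)) | a.c.0 | 0 :: --a--▸ n7
  n6 = (0 + (0 + 0)) | 0 | (0 | 0 + a.0) :: --a--▸ n8
  n7 = (0 + (0 + 0)) | c.0 | 0 :: --c--▸ n8
  n8 = (0 + (0 + 0)) | 0 | 0 :: (no moves)
Run σ = ⟨b⟩ on P: start {m0}
  step 1 (b): {m2}
  ✓ P
Run σ = ⟨b⟩ on Q: start {n0}
  step 1 (b): no successor for Q

b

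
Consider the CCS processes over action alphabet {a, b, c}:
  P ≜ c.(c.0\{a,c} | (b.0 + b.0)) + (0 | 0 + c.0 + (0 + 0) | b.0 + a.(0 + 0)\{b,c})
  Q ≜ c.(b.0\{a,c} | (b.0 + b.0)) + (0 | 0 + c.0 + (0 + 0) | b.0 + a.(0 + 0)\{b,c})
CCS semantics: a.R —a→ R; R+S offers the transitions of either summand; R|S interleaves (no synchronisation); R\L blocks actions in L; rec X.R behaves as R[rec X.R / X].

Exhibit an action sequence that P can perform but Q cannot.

LTS(P): 8 reachable states
  u0 = c.(c.0\{a,c} | (b.0 + b.0)) + (0 | 0 + c.0 + (0 + 0) | b.0 + a.(0 + 0)\{b,c}) has moves --a--▸ u1, --b--▸ u2, --c--▸ u3, --c--▸ u4
  u1 = (0 + 0)\{b,c} has moves stopped
  u2 = (0 + 0) | 0 has moves stopped
  u3 = 0 has moves stopped
  u4 = c.0\{a,c} | (b.0 + b.0) has moves --b--▸ u5, --c--▸ u6
  u5 = c.0\{a,c} | 0 has moves --c--▸ u7
  u6 = 0\{a,c} | (b.0 + b.0) has moves --b--▸ u7
  u7 = 0\{a,c} | 0 has moves stopped
LTS(Q): 8 reachable states
  v0 = c.(b.0\{a,c} | (b.0 + b.0)) + (0 | 0 + c.0 + (0 + 0) | b.0 + a.(0 + 0)\{b,c}) has moves --a--▸ v1, --b--▸ v2, --c--▸ v3, --c--▸ v4
  v1 = (0 + 0)\{b,c} has moves stopped
  v2 = (0 + 0) | 0 has moves stopped
  v3 = 0 has moves stopped
  v4 = b.0\{a,c} | (b.0 + b.0) has moves --b--▸ v5, --b--▸ v6
  v5 = 0\{a,c} | (b.0 + b.0) has moves --b--▸ v7
  v6 = b.0\{a,c} | 0 has moves --b--▸ v7
  v7 = 0\{a,c} | 0 has moves stopped
Trace ⟨cc⟩ through P, begin at {u0}:
  after c @ step 1: {u3, u4}
  after c @ step 2: {u6}
  — P admits the full trace.
Trace ⟨cc⟩ through Q, begin at {v0}:
  after c @ step 1: {v3, v4}
  after c @ step 2: ∅  — Q cannot continue

cc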